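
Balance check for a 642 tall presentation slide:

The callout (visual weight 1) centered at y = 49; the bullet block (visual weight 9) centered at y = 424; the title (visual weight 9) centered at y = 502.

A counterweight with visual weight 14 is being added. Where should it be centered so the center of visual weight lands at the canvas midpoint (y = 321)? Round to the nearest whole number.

After adding the counterweight, total weight = 1 + 9 + 9 + 14 = 33.
y: need Σw·y = 33·321 = 10593. Existing = 1·49 + 9·424 + 9·502 = 8383. Remainder 2210 / 14 ≈ 157.86.

y ≈ 158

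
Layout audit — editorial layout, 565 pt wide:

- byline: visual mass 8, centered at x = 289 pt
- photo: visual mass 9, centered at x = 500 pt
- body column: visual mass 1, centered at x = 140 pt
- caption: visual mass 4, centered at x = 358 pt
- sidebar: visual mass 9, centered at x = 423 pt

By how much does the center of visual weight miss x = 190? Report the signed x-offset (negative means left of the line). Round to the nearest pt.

Weights sum to 8 + 9 + 1 + 4 + 9 = 31.
x: (8·289 + 9·500 + 1·140 + 4·358 + 9·423) / 31 = 12191 / 31 ≈ 393.26
Difference: 393.26 − 190 ≈ 203.26.

≈ 203 pt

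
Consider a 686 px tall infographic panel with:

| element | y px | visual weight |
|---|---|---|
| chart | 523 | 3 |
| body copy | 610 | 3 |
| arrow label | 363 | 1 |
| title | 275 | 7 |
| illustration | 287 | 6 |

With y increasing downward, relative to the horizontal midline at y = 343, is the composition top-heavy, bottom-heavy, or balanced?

Total weight = 3 + 3 + 1 + 7 + 6 = 20.
y-moment: 3·523 + 3·610 + 1·363 + 7·275 + 6·287 = 7409; centroid 7409/20 ≈ 370.45.
Since 370.4 is below (larger y than) 343, the composition reads bottom-heavy.

bottom-heavy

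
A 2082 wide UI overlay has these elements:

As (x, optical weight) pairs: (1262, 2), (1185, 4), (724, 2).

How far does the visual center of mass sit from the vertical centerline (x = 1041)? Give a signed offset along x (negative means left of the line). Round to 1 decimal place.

≈ 48.0

Σw = 2 + 4 + 2 = 8.
x: (2·1262 + 4·1185 + 2·724) / 8 = 8712 / 8 ≈ 1089.00
Difference: 1089.00 − 1041 ≈ 48.00.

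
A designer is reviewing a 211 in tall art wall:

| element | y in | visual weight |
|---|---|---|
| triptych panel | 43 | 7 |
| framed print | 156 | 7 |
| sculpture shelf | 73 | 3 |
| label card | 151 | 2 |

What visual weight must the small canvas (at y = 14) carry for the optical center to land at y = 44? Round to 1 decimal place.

w ≈ 35.9

Fixed elements: Σw = 7 + 7 + 3 + 2 = 19, Σw·y = 7·43 + 7·156 + 3·73 + 2·151 = 1914.
Balance at y = 44 requires (1914 + w·14) / (19 + w) = 44.
Rearranging, w·(14 − 44) = 44·19 − 1914 = -1078, so w ≈ -1078/-30 = 35.93.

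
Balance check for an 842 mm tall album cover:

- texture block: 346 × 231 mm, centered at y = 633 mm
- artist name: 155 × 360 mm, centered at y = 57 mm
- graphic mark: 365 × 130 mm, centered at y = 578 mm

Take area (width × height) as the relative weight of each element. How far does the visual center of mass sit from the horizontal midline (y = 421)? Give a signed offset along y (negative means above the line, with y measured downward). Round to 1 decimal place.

Areas → weights: texture block 346·231 = 79926, artist name 155·360 = 55800, graphic mark 365·130 = 47450; Σw = 183176.
y: (79926·633 + 55800·57 + 47450·578) / 183176 = 81199858 / 183176 ≈ 443.29
Difference: 443.29 − 421 ≈ 22.29.

≈ 22.3 mm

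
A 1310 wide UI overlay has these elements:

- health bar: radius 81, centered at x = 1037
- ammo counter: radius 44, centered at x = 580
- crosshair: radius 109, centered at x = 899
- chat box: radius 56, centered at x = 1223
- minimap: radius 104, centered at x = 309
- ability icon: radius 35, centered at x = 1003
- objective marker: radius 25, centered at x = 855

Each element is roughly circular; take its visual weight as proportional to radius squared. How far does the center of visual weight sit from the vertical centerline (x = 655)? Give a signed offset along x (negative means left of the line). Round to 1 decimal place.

Weights ∝ r²: health bar 81² = 6561, ammo counter 44² = 1936, crosshair 109² = 11881, chat box 56² = 3136, minimap 104² = 10816, ability icon 35² = 1225, objective marker 25² = 625; Σw = 36180.
x: (6561·1037 + 1936·580 + 11881·899 + 3136·1223 + 10816·309 + 1225·1003 + 625·855) / 36180 = 27548178 / 36180 ≈ 761.42
Against x = 655, that's 761.42 − 655 = 106.42.

≈ 106.4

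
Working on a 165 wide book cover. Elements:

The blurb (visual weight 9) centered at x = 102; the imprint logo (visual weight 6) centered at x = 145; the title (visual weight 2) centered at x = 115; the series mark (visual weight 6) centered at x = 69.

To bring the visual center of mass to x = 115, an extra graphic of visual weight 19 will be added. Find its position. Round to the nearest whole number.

x ≈ 126

After adding the extra graphic, total weight = 9 + 6 + 2 + 6 + 19 = 42.
Along x: (2432 + 19·x) / 42 = 115 (existing moment 9·102 + 6·145 + 2·115 + 6·69 = 2432) ⇒ x = (4830 − 2432) / 19 ≈ 126.21.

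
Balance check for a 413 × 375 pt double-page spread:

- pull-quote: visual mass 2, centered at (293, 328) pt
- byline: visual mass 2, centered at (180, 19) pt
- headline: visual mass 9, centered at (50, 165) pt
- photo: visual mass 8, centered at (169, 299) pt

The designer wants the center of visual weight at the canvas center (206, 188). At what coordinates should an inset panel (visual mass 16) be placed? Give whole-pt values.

(305, 149)

With the inset panel, Σw becomes 2 + 2 + 9 + 8 + 16 = 37.
x: need Σw·x = 37·206 = 7622. Existing = 2·293 + 2·180 + 9·50 + 8·169 = 2748. Remainder 4874 / 16 ≈ 304.62.
y: need Σw·y = 37·188 = 6956. Existing = 2·328 + 2·19 + 9·165 + 8·299 = 4571. Remainder 2385 / 16 ≈ 149.06.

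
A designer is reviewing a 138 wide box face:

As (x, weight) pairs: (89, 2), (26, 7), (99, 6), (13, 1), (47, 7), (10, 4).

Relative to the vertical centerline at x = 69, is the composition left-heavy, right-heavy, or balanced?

left-heavy

Total weight = 2 + 7 + 6 + 1 + 7 + 4 = 27.
Σw·x = 2·89 + 7·26 + 6·99 + 1·13 + 7·47 + 4·10 = 1336, so x̄ = 1336/27 ≈ 49.48.
49.5 vs midline 69 → left-heavy.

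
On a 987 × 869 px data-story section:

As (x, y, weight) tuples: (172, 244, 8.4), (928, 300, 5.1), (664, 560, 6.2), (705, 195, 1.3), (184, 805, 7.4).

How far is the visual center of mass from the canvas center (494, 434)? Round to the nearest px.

Weights sum to 8.4 + 5.1 + 6.2 + 1.3 + 7.4 = 28.4.
x-moment: 8.4·172 + 5.1·928 + 6.2·664 + 1.3·705 + 7.4·184 = 12572.5; centroid 12572.5/28.4 ≈ 442.69.
y-moment: 8.4·244 + 5.1·300 + 6.2·560 + 1.3·195 + 7.4·805 = 13262.1; centroid 13262.1/28.4 ≈ 466.98.
Offset from (494, 434): Δx ≈ -51.31, Δy ≈ 32.98; distance = √(Δx² + Δy²) ≈ 60.99.

≈ 61 px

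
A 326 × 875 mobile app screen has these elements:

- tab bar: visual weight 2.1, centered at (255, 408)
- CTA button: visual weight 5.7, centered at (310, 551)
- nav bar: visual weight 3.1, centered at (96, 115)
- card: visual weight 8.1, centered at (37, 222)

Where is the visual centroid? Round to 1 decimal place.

Total weight = 2.1 + 5.7 + 3.1 + 8.1 = 19.0.
Σw·x = 2.1·255 + 5.7·310 + 3.1·96 + 8.1·37 = 2899.8, so x̄ = 2899.8/19.0 ≈ 152.62.
Σw·y = 2.1·408 + 5.7·551 + 3.1·115 + 8.1·222 = 6152.2, so ȳ = 6152.2/19.0 ≈ 323.80.

(152.6, 323.8)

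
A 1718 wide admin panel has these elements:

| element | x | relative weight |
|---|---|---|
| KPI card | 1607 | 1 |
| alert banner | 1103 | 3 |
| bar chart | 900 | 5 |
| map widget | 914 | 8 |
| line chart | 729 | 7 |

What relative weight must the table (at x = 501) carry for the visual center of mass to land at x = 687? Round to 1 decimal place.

w ≈ 28.7

Existing Σw = 24 (1 + 3 + 5 + 8 + 7); existing moment 1·1607 + 3·1103 + 5·900 + 8·914 + 7·729 = 21831.
For the centroid to hit 687: (21831 + w·501) / (24 + w) = 687.
Solving: w = (687·24 − 21831) / (501 − 687) = -5343 / -186 ≈ 28.73.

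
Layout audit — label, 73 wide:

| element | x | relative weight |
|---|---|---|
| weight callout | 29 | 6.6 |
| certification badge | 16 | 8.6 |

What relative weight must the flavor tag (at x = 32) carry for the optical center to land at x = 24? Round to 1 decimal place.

w ≈ 4.5

Fixed elements: Σw = 6.6 + 8.6 = 15.2, Σw·x = 6.6·29 + 8.6·16 = 329.0.
Set Σw·x/Σw = 24: (329.0 + 32w) = 24·(15.2 + w).
Rearranging, w·(32 − 24) = 24·15.2 − 329.0 = 35.8, so w ≈ 35.8/8 = 4.47.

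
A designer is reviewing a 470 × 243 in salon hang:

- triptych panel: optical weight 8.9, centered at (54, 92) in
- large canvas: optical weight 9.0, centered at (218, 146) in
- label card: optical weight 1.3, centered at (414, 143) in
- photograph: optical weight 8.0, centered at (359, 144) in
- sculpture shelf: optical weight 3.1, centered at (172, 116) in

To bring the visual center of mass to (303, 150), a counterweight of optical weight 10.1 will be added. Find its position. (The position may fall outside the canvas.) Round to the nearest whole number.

(580, 221)

After adding the counterweight, total weight = 8.9 + 9.0 + 1.3 + 8.0 + 3.1 + 10.1 = 40.4.
x: need Σw·x = 40.4·303 = 12241.2. Existing = 8.9·54 + 9.0·218 + 1.3·414 + 8.0·359 + 3.1·172 = 6386.0. Remainder 5855.2 / 10.1 ≈ 579.72.
y: need Σw·y = 40.4·150 = 6060.0. Existing = 8.9·92 + 9.0·146 + 1.3·143 + 8.0·144 + 3.1·116 = 3830.3. Remainder 2229.7 / 10.1 ≈ 220.76.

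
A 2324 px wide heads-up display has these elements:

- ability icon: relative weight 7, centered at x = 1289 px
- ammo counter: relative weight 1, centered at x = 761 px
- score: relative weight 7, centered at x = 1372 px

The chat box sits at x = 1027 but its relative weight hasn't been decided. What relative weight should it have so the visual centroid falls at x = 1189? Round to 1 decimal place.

Known weights sum to 7 + 1 + 7 = 15; their moment is 7·1289 + 1·761 + 7·1372 = 19388.
Set Σw·x/Σw = 1189: (19388 + 1027w) = 1189·(15 + w).
So w = (1189·15 − 19388)/(1027 − 1189) = -1553/-162 ≈ 9.59.

w ≈ 9.6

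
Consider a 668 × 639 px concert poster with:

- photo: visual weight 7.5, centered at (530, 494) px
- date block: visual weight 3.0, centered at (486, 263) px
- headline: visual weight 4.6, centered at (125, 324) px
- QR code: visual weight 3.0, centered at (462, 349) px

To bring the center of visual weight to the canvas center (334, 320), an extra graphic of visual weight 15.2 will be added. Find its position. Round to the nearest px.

With the extra graphic, Σw becomes 7.5 + 3.0 + 4.6 + 3.0 + 15.2 = 33.3.
Along x: (7394.0 + 15.2·x) / 33.3 = 334 (existing moment 7.5·530 + 3.0·486 + 4.6·125 + 3.0·462 = 7394.0) ⇒ x = (11122.2 − 7394.0) / 15.2 ≈ 245.28.
Along y: (7031.4 + 15.2·y) / 33.3 = 320 (existing moment 7.5·494 + 3.0·263 + 4.6·324 + 3.0·349 = 7031.4) ⇒ y = (10656.0 − 7031.4) / 15.2 ≈ 238.46.

(245, 238)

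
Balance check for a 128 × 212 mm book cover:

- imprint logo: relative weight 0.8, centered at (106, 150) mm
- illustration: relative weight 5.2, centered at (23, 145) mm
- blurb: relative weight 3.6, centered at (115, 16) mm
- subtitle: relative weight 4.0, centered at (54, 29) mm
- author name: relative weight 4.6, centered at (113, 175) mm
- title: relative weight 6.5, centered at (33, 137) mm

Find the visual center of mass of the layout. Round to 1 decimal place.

(63.5, 111.1)

Total weight = 0.8 + 5.2 + 3.6 + 4.0 + 4.6 + 6.5 = 24.7.
x: moment 1568.7 / weight 24.7 ≈ 63.51
Σw·y = 2743.1; ȳ = 2743.1/24.7 ≈ 111.06.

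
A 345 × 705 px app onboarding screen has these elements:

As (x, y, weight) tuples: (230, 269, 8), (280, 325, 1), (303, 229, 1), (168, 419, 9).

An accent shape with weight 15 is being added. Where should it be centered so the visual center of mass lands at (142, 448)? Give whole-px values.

After adding the accent shape, total weight = 8 + 1 + 1 + 9 + 15 = 34.
x: target moment 34×142 = 4828; current 8·230 + 1·280 + 1·303 + 9·168 = 3935; the accent shape supplies 893, so x = 893/15 ≈ 59.53.
y: target moment 34×448 = 15232; current 8·269 + 1·325 + 1·229 + 9·419 = 6477; the accent shape supplies 8755, so y = 8755/15 ≈ 583.67.

(60, 584)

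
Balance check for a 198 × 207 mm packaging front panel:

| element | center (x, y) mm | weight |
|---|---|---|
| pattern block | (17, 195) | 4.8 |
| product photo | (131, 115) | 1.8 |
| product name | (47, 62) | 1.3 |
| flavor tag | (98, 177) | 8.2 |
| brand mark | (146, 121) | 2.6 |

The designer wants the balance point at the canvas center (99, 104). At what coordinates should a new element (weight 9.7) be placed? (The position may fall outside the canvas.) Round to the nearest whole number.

(129, -4)

New total weight: (4.8 + 1.8 + 1.3 + 8.2 + 2.6) + 9.7 = 28.4.
Along x: (1561.7 + 9.7·x) / 28.4 = 99 (existing moment 4.8·17 + 1.8·131 + 1.3·47 + 8.2·98 + 2.6·146 = 1561.7) ⇒ x = (2811.6 − 1561.7) / 9.7 ≈ 128.86.
Along y: (2989.6 + 9.7·y) / 28.4 = 104 (existing moment 4.8·195 + 1.8·115 + 1.3·62 + 8.2·177 + 2.6·121 = 2989.6) ⇒ y = (2953.6 − 2989.6) / 9.7 ≈ -3.71.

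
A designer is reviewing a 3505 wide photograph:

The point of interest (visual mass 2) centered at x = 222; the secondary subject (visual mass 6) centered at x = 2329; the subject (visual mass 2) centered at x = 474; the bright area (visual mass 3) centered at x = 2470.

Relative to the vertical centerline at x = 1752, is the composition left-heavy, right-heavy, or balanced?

balanced

Total weight = 2 + 6 + 2 + 3 = 13.
x-moment: 2·222 + 6·2329 + 2·474 + 3·2470 = 22776; centroid 22776/13 ≈ 1752.00.
That equals the midline 1752 — balanced.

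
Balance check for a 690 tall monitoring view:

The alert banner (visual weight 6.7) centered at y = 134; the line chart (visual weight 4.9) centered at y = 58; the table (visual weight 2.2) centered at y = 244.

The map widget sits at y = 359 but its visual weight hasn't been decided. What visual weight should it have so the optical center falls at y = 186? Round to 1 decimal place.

Known weights sum to 6.7 + 4.9 + 2.2 = 13.8; their moment is 6.7·134 + 4.9·58 + 2.2·244 = 1718.8.
Balance at y = 186 requires (1718.8 + w·359) / (13.8 + w) = 186.
So w = (186·13.8 − 1718.8)/(359 − 186) = 848.0/173 ≈ 4.90.

w ≈ 4.9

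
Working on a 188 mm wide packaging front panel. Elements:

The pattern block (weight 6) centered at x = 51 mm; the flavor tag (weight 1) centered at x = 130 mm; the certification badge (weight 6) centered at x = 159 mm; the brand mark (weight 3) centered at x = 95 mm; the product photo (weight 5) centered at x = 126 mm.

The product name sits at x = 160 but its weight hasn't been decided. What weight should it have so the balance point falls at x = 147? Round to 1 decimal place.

Known weights sum to 6 + 1 + 6 + 3 + 5 = 21; their moment is 6·51 + 1·130 + 6·159 + 3·95 + 5·126 = 2305.
Balance at x = 147 requires (2305 + w·160) / (21 + w) = 147.
So w = (147·21 − 2305)/(160 − 147) = 782/13 ≈ 60.15.

w ≈ 60.2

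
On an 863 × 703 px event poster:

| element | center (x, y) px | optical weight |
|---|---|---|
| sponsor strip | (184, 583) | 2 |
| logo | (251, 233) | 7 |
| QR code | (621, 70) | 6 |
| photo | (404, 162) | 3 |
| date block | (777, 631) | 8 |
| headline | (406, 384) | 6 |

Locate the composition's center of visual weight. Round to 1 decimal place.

Σw = 2 + 7 + 6 + 3 + 8 + 6 = 32.
Σw·x = 2·184 + 7·251 + 6·621 + 3·404 + 8·777 + 6·406 = 15715, so x̄ = 15715/32 ≈ 491.09.
Σw·y = 2·583 + 7·233 + 6·70 + 3·162 + 8·631 + 6·384 = 11055, so ȳ = 11055/32 ≈ 345.47.

(491.1, 345.5)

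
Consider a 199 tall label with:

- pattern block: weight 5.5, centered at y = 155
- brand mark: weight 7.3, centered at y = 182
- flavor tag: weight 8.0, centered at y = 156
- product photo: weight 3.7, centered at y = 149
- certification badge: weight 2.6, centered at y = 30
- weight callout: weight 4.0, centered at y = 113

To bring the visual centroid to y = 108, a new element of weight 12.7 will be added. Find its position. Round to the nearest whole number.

After adding the new element, total weight = 5.5 + 7.3 + 8.0 + 3.7 + 2.6 + 4.0 + 12.7 = 43.8.
y: need Σw·y = 43.8·108 = 4730.4. Existing = 5.5·155 + 7.3·182 + 8.0·156 + 3.7·149 + 2.6·30 + 4.0·113 = 4510.4. Remainder 220.0 / 12.7 ≈ 17.32.

y ≈ 17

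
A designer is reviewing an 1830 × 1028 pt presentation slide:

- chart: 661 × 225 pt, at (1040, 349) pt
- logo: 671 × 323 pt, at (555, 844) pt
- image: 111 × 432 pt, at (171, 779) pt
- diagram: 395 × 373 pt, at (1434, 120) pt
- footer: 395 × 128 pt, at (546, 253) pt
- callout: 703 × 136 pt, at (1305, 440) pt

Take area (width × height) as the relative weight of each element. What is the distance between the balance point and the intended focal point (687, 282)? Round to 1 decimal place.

Taking area as weight: chart 661·225 = 148725, logo 671·323 = 216733, image 111·432 = 47952, diagram 395·373 = 147335, footer 395·128 = 50560, callout 703·136 = 95608. Sum 706913.
Σw·x = 148725·1040 + 216733·555 + 47952·171 + 147335·1434 + 50560·546 + 95608·1305 = 646813197, so x̄ = 646813197/706913 ≈ 914.98.
Σw·y = 148725·349 + 216733·844 + 47952·779 + 147335·120 + 50560·253 + 95608·440 = 344721685, so ȳ = 344721685/706913 ≈ 487.64.
Relative to (687, 282): Δ = (227.98, 205.64); |Δ| = √(227.98² + 205.64²) ≈ 307.03.

≈ 307.0 pt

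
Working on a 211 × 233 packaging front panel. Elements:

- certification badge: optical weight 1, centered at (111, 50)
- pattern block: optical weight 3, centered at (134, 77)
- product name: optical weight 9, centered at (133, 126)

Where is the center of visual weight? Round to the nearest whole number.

(132, 109)

Weights sum to 1 + 3 + 9 = 13.
x-moment: 1·111 + 3·134 + 9·133 = 1710; centroid 1710/13 ≈ 131.54.
y-moment: 1·50 + 3·77 + 9·126 = 1415; centroid 1415/13 ≈ 108.85.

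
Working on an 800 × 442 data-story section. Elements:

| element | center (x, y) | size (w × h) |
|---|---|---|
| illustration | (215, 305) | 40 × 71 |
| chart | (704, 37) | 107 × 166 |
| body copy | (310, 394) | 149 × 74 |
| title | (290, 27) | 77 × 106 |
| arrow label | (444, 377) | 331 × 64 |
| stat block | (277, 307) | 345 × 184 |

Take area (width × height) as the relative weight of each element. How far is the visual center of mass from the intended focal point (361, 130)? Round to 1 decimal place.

Taking area as weight: illustration 40·71 = 2840, chart 107·166 = 17762, body copy 149·74 = 11026, title 77·106 = 8162, arrow label 331·64 = 21184, stat block 345·184 = 63480. Sum 124454.
x-moment: 2840·215 + 17762·704 + 11026·310 + 8162·290 + 21184·444 + 63480·277 = 45889744; centroid 45889744/124454 ≈ 368.73.
y-moment: 2840·305 + 17762·37 + 11026·394 + 8162·27 + 21184·377 + 63480·307 = 33562740; centroid 33562740/124454 ≈ 269.68.
Offset from (361, 130): Δx ≈ 7.73, Δy ≈ 139.68; distance = √(Δx² + Δy²) ≈ 139.89.

≈ 139.9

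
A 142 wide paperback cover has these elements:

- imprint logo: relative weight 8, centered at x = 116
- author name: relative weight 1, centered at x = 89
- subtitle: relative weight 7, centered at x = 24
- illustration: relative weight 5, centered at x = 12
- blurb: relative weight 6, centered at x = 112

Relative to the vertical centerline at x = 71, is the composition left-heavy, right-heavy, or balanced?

balanced

Σw = 8 + 1 + 7 + 5 + 6 = 27.
x-moment: 8·116 + 1·89 + 7·24 + 5·12 + 6·112 = 1917; centroid 1917/27 ≈ 71.00.
That equals the midline 71 — balanced.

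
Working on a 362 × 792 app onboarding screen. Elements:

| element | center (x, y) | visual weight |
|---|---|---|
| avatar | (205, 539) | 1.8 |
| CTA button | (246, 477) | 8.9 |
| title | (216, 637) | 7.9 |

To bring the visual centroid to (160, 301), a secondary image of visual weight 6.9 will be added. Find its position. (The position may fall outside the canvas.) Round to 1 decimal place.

After adding the secondary image, total weight = 1.8 + 8.9 + 7.9 + 6.9 = 25.5.
x: need Σw·x = 25.5·160 = 4080.0. Existing = 1.8·205 + 8.9·246 + 7.9·216 = 4264.8. Remainder -184.8 / 6.9 ≈ -26.78.
y: need Σw·y = 25.5·301 = 7675.5. Existing = 1.8·539 + 8.9·477 + 7.9·637 = 10247.8. Remainder -2572.3 / 6.9 ≈ -372.80.

(-26.8, -372.8)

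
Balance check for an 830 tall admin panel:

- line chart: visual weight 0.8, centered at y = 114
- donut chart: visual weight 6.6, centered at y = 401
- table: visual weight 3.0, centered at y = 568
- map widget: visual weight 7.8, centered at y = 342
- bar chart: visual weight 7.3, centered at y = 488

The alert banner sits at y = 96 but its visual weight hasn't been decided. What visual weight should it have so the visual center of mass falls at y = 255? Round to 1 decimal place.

w ≈ 26.2

Fixed elements: Σw = 0.8 + 6.6 + 3.0 + 7.8 + 7.3 = 25.5, Σw·y = 0.8·114 + 6.6·401 + 3.0·568 + 7.8·342 + 7.3·488 = 10671.8.
For the centroid to hit 255: (10671.8 + w·96) / (25.5 + w) = 255.
So w = (255·25.5 − 10671.8)/(96 − 255) = -4169.3/-159 ≈ 26.22.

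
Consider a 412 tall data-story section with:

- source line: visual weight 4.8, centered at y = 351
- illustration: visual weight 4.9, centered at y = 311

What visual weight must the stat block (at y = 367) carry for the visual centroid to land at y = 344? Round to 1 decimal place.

Known weights sum to 4.8 + 4.9 = 9.7; their moment is 4.8·351 + 4.9·311 = 3208.7.
For the centroid to hit 344: (3208.7 + w·367) / (9.7 + w) = 344.
Rearranging, w·(367 − 344) = 344·9.7 − 3208.7 = 128.1, so w ≈ 128.1/23 = 5.57.

w ≈ 5.6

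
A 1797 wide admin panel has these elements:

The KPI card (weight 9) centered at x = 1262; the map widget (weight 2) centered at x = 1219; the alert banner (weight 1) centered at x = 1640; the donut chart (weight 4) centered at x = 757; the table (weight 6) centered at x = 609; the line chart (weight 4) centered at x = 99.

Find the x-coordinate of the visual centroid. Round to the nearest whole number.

Weights sum to 9 + 2 + 1 + 4 + 6 + 4 = 26.
x: moment 22514 / weight 26 ≈ 865.92

x ≈ 866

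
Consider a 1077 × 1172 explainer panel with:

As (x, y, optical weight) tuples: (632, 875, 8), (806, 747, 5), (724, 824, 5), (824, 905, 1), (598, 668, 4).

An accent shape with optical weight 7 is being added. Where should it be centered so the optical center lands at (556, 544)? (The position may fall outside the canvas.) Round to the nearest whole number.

(108, -302)

With the accent shape, Σw becomes 8 + 5 + 5 + 1 + 4 + 7 = 30.
Along x: (15922 + 7·x) / 30 = 556 (existing moment 8·632 + 5·806 + 5·724 + 1·824 + 4·598 = 15922) ⇒ x = (16680 − 15922) / 7 ≈ 108.29.
Along y: (18432 + 7·y) / 30 = 544 (existing moment 8·875 + 5·747 + 5·824 + 1·905 + 4·668 = 18432) ⇒ y = (16320 − 18432) / 7 ≈ -301.71.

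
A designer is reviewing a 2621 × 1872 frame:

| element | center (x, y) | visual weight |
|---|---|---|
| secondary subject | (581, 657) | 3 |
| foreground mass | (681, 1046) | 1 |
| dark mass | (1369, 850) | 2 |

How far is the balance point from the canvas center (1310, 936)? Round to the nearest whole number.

≈ 474

Σw = 3 + 1 + 2 = 6.
x: (3·581 + 1·681 + 2·1369) / 6 = 5162 / 6 ≈ 860.33
y: (3·657 + 1·1046 + 2·850) / 6 = 4717 / 6 ≈ 786.17
Offset from (1310, 936): Δx ≈ -449.67, Δy ≈ -149.83; distance = √(Δx² + Δy²) ≈ 473.97.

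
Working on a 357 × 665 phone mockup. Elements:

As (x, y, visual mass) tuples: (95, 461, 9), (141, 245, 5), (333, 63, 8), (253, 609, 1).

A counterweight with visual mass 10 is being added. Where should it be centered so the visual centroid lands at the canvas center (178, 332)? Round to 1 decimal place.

With the counterweight, Σw becomes 9 + 5 + 8 + 1 + 10 = 33.
Along x: (4477 + 10·x) / 33 = 178 (existing moment 9·95 + 5·141 + 8·333 + 1·253 = 4477) ⇒ x = (5874 − 4477) / 10 ≈ 139.70.
Along y: (6487 + 10·y) / 33 = 332 (existing moment 9·461 + 5·245 + 8·63 + 1·609 = 6487) ⇒ y = (10956 − 6487) / 10 ≈ 446.90.

(139.7, 446.9)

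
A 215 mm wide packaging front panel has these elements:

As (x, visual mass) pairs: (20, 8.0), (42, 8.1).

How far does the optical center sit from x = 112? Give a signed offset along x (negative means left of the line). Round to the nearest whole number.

≈ -81 mm

Σw = 8.0 + 8.1 = 16.1.
x: (8.0·20 + 8.1·42) / 16.1 = 500.2 / 16.1 ≈ 31.07
Difference: 31.07 − 112 ≈ -80.93.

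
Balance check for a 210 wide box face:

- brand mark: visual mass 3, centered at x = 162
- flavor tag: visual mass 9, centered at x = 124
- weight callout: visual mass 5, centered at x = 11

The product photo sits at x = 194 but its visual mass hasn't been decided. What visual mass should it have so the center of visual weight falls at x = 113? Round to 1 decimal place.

Existing Σw = 17 (3 + 9 + 5); existing moment 3·162 + 9·124 + 5·11 = 1657.
Balance at x = 113 requires (1657 + w·194) / (17 + w) = 113.
Rearranging, w·(194 − 113) = 113·17 − 1657 = 264, so w ≈ 264/81 = 3.26.

w ≈ 3.3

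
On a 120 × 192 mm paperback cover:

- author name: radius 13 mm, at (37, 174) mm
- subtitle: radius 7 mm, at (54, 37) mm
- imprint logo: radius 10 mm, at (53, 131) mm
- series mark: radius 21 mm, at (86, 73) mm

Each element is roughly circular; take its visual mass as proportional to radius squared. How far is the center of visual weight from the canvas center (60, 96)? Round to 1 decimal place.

Weights ∝ r²: author name 13² = 169, subtitle 7² = 49, imprint logo 10² = 100, series mark 21² = 441; Σw = 759.
x-moment: 169·37 + 49·54 + 100·53 + 441·86 = 52125; centroid 52125/759 ≈ 68.68.
y-moment: 169·174 + 49·37 + 100·131 + 441·73 = 76512; centroid 76512/759 ≈ 100.81.
Relative to (60, 96): Δ = (8.68, 4.81); |Δ| = √(8.68² + 4.81²) ≈ 9.92.

≈ 9.9 mm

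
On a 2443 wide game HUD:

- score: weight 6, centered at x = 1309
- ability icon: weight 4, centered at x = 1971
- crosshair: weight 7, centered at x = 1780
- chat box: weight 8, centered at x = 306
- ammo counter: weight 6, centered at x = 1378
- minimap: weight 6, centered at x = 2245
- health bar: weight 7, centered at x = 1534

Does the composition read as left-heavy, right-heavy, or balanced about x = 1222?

Weights sum to 6 + 4 + 7 + 8 + 6 + 6 + 7 = 44.
Σw·x = 63122; x̄ = 63122/44 ≈ 1434.59.
1434.6 vs midline 1222 → right-heavy.

right-heavy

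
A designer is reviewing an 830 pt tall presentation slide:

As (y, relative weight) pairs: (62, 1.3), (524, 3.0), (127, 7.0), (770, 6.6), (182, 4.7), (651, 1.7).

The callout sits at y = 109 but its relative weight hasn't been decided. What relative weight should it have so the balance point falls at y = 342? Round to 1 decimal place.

w ≈ 5.5

Existing Σw = 24.3 (1.3 + 3.0 + 7.0 + 6.6 + 4.7 + 1.7); existing moment 1.3·62 + 3.0·524 + 7.0·127 + 6.6·770 + 4.7·182 + 1.7·651 = 9585.7.
Set Σw·y/Σw = 342: (9585.7 + 109w) = 342·(24.3 + w).
Rearranging, w·(109 − 342) = 342·24.3 − 9585.7 = -1275.1, so w ≈ -1275.1/-233 = 5.47.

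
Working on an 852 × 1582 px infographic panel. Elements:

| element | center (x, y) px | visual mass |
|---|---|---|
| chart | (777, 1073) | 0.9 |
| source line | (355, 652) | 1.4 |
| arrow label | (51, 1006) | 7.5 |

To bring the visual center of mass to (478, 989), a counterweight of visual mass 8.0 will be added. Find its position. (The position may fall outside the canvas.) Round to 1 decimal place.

After adding the counterweight, total weight = 0.9 + 1.4 + 7.5 + 8.0 = 17.8.
x: target moment 17.8×478 = 8508.4; current 0.9·777 + 1.4·355 + 7.5·51 = 1578.8; the counterweight supplies 6929.6, so x = 6929.6/8.0 ≈ 866.20.
y: target moment 17.8×989 = 17604.2; current 0.9·1073 + 1.4·652 + 7.5·1006 = 9423.5; the counterweight supplies 8180.7, so y = 8180.7/8.0 ≈ 1022.59.

(866.2, 1022.6)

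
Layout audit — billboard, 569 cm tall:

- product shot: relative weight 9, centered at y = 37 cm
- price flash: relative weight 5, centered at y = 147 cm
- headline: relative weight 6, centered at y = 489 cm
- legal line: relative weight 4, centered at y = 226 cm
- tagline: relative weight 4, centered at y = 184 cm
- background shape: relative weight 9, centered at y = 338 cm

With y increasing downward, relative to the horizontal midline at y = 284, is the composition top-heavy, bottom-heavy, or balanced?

Total weight = 9 + 5 + 6 + 4 + 4 + 9 = 37.
Σw·y = 9·37 + 5·147 + 6·489 + 4·226 + 4·184 + 9·338 = 8684, so ȳ = 8684/37 ≈ 234.70.
234.7 vs midline 284 → top-heavy.

top-heavy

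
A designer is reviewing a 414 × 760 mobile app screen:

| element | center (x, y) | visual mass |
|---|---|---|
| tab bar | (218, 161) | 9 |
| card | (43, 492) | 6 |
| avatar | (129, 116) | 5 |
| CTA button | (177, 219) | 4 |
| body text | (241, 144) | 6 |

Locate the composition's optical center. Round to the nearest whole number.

(167, 224)

Weights sum to 9 + 6 + 5 + 4 + 6 = 30.
x: (9·218 + 6·43 + 5·129 + 4·177 + 6·241) / 30 = 5019 / 30 ≈ 167.30
y: (9·161 + 6·492 + 5·116 + 4·219 + 6·144) / 30 = 6721 / 30 ≈ 224.03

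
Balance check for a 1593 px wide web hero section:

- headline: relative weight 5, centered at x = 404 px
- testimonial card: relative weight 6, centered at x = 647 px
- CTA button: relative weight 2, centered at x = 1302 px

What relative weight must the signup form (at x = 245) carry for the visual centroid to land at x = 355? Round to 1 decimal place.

Existing Σw = 13 (5 + 6 + 2); existing moment 5·404 + 6·647 + 2·1302 = 8506.
Balance at x = 355 requires (8506 + w·245) / (13 + w) = 355.
Rearranging, w·(245 − 355) = 355·13 − 8506 = -3891, so w ≈ -3891/-110 = 35.37.

w ≈ 35.4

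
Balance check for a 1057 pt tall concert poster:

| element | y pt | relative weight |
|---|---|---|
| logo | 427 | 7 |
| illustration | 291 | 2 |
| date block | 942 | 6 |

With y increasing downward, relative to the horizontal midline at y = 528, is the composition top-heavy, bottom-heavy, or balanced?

bottom-heavy

Weights sum to 7 + 2 + 6 = 15.
y-moment: 7·427 + 2·291 + 6·942 = 9223; centroid 9223/15 ≈ 614.87.
Since 614.9 is below (larger y than) 528, the composition reads bottom-heavy.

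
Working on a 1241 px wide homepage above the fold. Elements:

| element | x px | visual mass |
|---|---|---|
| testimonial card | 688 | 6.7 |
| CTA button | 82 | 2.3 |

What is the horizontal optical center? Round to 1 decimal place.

x ≈ 533.1

Σw = 6.7 + 2.3 = 9.0.
x-moment: 6.7·688 + 2.3·82 = 4798.2; centroid 4798.2/9.0 ≈ 533.13.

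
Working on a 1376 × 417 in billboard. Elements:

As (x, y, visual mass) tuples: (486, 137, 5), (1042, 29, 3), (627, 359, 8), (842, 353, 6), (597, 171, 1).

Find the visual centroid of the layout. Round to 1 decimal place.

Σw = 5 + 3 + 8 + 6 + 1 = 23.
x-moment: 5·486 + 3·1042 + 8·627 + 6·842 + 1·597 = 16221; centroid 16221/23 ≈ 705.26.
y-moment: 5·137 + 3·29 + 8·359 + 6·353 + 1·171 = 5933; centroid 5933/23 ≈ 257.96.

(705.3, 258.0)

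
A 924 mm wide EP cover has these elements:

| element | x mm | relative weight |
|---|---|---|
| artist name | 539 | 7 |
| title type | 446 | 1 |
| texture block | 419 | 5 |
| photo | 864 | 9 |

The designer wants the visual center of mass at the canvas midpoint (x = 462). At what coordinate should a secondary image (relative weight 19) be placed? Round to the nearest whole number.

x ≈ 255

With the secondary image, Σw becomes 7 + 1 + 5 + 9 + 19 = 41.
x: need Σw·x = 41·462 = 18942. Existing = 7·539 + 1·446 + 5·419 + 9·864 = 14090. Remainder 4852 / 19 ≈ 255.37.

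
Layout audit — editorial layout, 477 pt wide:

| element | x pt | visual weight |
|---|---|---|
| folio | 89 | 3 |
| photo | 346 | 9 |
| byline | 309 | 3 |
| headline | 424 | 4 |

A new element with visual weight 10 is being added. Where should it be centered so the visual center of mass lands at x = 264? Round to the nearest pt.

x ≈ 165

With the new element, Σw becomes 3 + 9 + 3 + 4 + 10 = 29.
Along x: (6004 + 10·x) / 29 = 264 (existing moment 3·89 + 9·346 + 3·309 + 4·424 = 6004) ⇒ x = (7656 − 6004) / 10 ≈ 165.20.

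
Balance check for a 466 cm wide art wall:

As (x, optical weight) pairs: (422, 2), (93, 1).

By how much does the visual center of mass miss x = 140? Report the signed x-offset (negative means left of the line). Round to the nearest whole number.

≈ 172 cm

Σw = 2 + 1 = 3.
Σw·x = 2·422 + 1·93 = 937, so x̄ = 937/3 ≈ 312.33.
Offset from x = 140: 312.33 − 140 ≈ 172.33.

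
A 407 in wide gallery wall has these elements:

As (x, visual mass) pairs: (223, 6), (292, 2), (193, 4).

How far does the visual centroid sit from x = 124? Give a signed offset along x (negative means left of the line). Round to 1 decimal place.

Total weight = 6 + 2 + 4 = 12.
Σw·x = 6·223 + 2·292 + 4·193 = 2694, so x̄ = 2694/12 ≈ 224.50.
Offset from x = 124: 224.50 − 124 ≈ 100.50.

≈ 100.5 in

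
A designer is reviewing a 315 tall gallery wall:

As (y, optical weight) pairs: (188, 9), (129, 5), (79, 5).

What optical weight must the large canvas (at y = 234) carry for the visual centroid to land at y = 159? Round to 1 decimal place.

w ≈ 3.9

Existing Σw = 19 (9 + 5 + 5); existing moment 9·188 + 5·129 + 5·79 = 2732.
For the centroid to hit 159: (2732 + w·234) / (19 + w) = 159.
Rearranging, w·(234 − 159) = 159·19 − 2732 = 289, so w ≈ 289/75 = 3.85.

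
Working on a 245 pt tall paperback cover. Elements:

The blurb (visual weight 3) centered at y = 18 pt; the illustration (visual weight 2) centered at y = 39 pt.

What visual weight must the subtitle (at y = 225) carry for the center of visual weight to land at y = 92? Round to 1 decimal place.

w ≈ 2.5

Existing Σw = 5 (3 + 2); existing moment 3·18 + 2·39 = 132.
Balance at y = 92 requires (132 + w·225) / (5 + w) = 92.
Rearranging, w·(225 − 92) = 92·5 − 132 = 328, so w ≈ 328/133 = 2.47.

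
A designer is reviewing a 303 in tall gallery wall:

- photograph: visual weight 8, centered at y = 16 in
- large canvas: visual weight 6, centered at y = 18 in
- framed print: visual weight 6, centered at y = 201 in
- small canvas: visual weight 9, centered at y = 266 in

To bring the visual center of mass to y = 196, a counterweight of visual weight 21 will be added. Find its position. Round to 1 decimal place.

New total weight: (8 + 6 + 6 + 9) + 21 = 50.
Along y: (3836 + 21·y) / 50 = 196 (existing moment 8·16 + 6·18 + 6·201 + 9·266 = 3836) ⇒ y = (9800 − 3836) / 21 ≈ 284.00.

y ≈ 284.0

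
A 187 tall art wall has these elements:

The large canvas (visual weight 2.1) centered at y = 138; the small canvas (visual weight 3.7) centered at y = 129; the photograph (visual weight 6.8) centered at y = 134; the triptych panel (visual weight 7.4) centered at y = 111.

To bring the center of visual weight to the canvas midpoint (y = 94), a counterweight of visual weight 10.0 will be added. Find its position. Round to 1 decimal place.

y ≈ 32.0

After adding the counterweight, total weight = 2.1 + 3.7 + 6.8 + 7.4 + 10.0 = 30.0.
y: target moment 30.0×94 = 2820.0; current 2.1·138 + 3.7·129 + 6.8·134 + 7.4·111 = 2499.7; the counterweight supplies 320.3, so y = 320.3/10.0 ≈ 32.03.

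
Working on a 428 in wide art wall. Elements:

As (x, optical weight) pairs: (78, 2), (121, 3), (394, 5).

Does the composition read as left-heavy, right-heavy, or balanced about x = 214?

Weights sum to 2 + 3 + 5 = 10.
Σw·x = 2·78 + 3·121 + 5·394 = 2489, so x̄ = 2489/10 ≈ 248.90.
248.9 lies right of the midline 214, so the layout is right-heavy.

right-heavy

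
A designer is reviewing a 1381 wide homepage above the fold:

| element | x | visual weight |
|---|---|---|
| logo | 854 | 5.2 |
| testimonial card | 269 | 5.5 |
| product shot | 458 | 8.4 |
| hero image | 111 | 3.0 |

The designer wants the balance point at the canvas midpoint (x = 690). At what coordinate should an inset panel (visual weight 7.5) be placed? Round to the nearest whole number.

x ≈ 1376

With the inset panel, Σw becomes 5.2 + 5.5 + 8.4 + 3.0 + 7.5 = 29.6.
x: need Σw·x = 29.6·690 = 20424.0. Existing = 5.2·854 + 5.5·269 + 8.4·458 + 3.0·111 = 10100.5. Remainder 10323.5 / 7.5 ≈ 1376.47.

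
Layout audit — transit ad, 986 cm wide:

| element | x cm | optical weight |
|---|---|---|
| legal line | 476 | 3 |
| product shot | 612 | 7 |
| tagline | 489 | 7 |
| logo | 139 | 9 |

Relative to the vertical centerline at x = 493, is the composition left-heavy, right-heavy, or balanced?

Σw = 3 + 7 + 7 + 9 = 26.
x: (3·476 + 7·612 + 7·489 + 9·139) / 26 = 10386 / 26 ≈ 399.46
Since 399.5 is left of 493, the composition reads left-heavy.

left-heavy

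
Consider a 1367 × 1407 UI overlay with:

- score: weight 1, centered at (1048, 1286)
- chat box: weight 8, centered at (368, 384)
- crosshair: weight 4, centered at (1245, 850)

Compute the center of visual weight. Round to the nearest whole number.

Σw = 1 + 8 + 4 = 13.
x-moment: 1·1048 + 8·368 + 4·1245 = 8972; centroid 8972/13 ≈ 690.15.
y-moment: 1·1286 + 8·384 + 4·850 = 7758; centroid 7758/13 ≈ 596.77.

(690, 597)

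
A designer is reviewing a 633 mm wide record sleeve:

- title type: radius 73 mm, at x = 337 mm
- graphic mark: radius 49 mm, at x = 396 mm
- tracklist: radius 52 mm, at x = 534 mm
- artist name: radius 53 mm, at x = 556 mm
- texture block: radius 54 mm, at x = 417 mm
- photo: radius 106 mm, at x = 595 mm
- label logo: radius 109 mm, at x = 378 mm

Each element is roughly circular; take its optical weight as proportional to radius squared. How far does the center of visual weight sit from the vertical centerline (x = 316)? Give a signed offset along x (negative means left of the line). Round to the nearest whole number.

≈ 146 mm

r² weights: title type 73² = 5329, graphic mark 49² = 2401, tracklist 52² = 2704, artist name 53² = 2809, texture block 54² = 2916, photo 106² = 11236, label logo 109² = 11881. Total = 39276.
x-moment: 5329·337 + 2401·396 + 2704·534 + 2809·556 + 2916·417 + 11236·595 + 11881·378 = 18144819; centroid 18144819/39276 ≈ 461.98.
Against x = 316, that's 461.98 − 316 = 145.98.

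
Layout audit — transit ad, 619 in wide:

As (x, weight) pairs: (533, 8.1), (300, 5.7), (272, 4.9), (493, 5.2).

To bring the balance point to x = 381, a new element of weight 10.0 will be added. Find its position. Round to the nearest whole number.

x ≈ 299

With the new element, Σw becomes 8.1 + 5.7 + 4.9 + 5.2 + 10.0 = 33.9.
Along x: (9923.7 + 10.0·x) / 33.9 = 381 (existing moment 8.1·533 + 5.7·300 + 4.9·272 + 5.2·493 = 9923.7) ⇒ x = (12915.9 − 9923.7) / 10.0 ≈ 299.22.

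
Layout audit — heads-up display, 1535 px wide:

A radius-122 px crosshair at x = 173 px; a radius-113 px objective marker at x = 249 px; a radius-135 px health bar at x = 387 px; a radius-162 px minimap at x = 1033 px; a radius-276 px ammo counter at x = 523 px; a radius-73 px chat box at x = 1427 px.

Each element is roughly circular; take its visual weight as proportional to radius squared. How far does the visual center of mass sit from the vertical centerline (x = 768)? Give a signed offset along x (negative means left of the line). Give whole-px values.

≈ -199 px

r² weights: crosshair 122² = 14884, objective marker 113² = 12769, health bar 135² = 18225, minimap 162² = 26244, ammo counter 276² = 76176, chat box 73² = 5329. Total = 153627.
x: (14884·173 + 12769·249 + 18225·387 + 26244·1033 + 76176·523 + 5329·1427) / 153627 = 87362071 / 153627 ≈ 568.66
Difference: 568.66 − 768 ≈ -199.34.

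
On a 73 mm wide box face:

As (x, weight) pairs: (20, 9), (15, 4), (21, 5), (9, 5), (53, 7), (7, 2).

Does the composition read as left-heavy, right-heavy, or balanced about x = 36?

Σw = 9 + 4 + 5 + 5 + 7 + 2 = 32.
Σw·x = 9·20 + 4·15 + 5·21 + 5·9 + 7·53 + 2·7 = 775, so x̄ = 775/32 ≈ 24.22.
24.2 lies left of the midline 36, so the layout is left-heavy.

left-heavy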